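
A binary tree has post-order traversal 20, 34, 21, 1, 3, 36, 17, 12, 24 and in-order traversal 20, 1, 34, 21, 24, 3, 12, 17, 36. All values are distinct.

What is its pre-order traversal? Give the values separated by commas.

24, 1, 20, 21, 34, 12, 3, 17, 36

The last element of post-order is the root; it splits in-order into left and right subtrees.
Root 24: left subtree has 4 nodes {20, 1, 34, 21}, right has 4 {3, 12, 17, 36}.
  Root 1: left subtree has 1 node {20}, right has 2 {34, 21}.
    Root 21: left subtree has 1 node {34}, right has 0 { }.
  Root 12: left subtree has 1 node {3}, right has 2 {17, 36}.
    Root 17: left subtree has 0 nodes { }, right has 1 {36}.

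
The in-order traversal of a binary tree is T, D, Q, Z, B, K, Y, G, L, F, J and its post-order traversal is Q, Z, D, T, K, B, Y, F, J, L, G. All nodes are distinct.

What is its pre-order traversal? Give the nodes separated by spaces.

The last element of post-order is the root; it splits in-order into left and right subtrees.
Root G: left subtree has 7 nodes {T, D, Q, Z, B, K, Y}, right has 3 {L, F, J}.
  Root Y: left subtree has 6 nodes {T, D, Q, Z, B, K}, right has 0 { }.
    Root B: left subtree has 4 nodes {T, D, Q, Z}, right has 1 {K}.
      Root T: left subtree has 0 nodes { }, right has 3 {D, Q, Z}.
        Root D: left subtree has 0 nodes { }, right has 2 {Q, Z}.
          Root Z: left subtree has 1 node {Q}, right has 0 { }.
  Root L: left subtree has 0 nodes { }, right has 2 {F, J}.
    Root J: left subtree has 1 node {F}, right has 0 { }.

G Y B T D Z Q K L J F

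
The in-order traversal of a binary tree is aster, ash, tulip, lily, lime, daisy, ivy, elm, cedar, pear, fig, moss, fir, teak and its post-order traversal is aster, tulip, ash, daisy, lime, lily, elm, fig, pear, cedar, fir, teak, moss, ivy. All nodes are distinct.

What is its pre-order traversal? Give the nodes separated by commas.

ivy, lily, ash, aster, tulip, lime, daisy, moss, cedar, elm, pear, fig, teak, fir

The last element of post-order is the root; it splits in-order into left and right subtrees.
Root ivy: left subtree has 6 nodes {aster, ash, tulip, lily, lime, daisy}, right has 7 {elm, cedar, pear, fig, moss, fir, teak}.
  Root lily: left subtree has 3 nodes {aster, ash, tulip}, right has 2 {lime, daisy}.
    Root ash: left subtree has 1 node {aster}, right has 1 {tulip}.
    Root lime: left subtree has 0 nodes { }, right has 1 {daisy}.
  Root moss: left subtree has 4 nodes {elm, cedar, pear, fig}, right has 2 {fir, teak}.
    Root cedar: left subtree has 1 node {elm}, right has 2 {pear, fig}.
      Root pear: left subtree has 0 nodes { }, right has 1 {fig}.
    Root teak: left subtree has 1 node {fir}, right has 0 { }.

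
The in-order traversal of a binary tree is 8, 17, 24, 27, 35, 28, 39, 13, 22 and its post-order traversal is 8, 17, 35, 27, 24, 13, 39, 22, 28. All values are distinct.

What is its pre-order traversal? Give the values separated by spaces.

28 24 17 8 27 35 22 39 13

The last element of post-order is the root; it splits in-order into left and right subtrees.
Root 28: left subtree has 5 nodes {8, 17, 24, 27, 35}, right has 3 {39, 13, 22}.
  Root 24: left subtree has 2 nodes {8, 17}, right has 2 {27, 35}.
    Root 17: left subtree has 1 node {8}, right has 0 { }.
    Root 27: left subtree has 0 nodes { }, right has 1 {35}.
  Root 22: left subtree has 2 nodes {39, 13}, right has 0 { }.
    Root 39: left subtree has 0 nodes { }, right has 1 {13}.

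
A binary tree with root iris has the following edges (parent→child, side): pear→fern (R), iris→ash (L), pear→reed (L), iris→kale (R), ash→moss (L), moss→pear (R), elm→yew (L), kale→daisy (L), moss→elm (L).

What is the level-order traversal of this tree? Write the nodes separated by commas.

Level-order visits nodes level by level from the root, left to right within each level.
Level 0: iris
Level 1: ash, kale
Level 2: moss, daisy
Level 3: elm, pear
Level 4: yew, reed, fern

iris, ash, kale, moss, daisy, elm, pear, yew, reed, fern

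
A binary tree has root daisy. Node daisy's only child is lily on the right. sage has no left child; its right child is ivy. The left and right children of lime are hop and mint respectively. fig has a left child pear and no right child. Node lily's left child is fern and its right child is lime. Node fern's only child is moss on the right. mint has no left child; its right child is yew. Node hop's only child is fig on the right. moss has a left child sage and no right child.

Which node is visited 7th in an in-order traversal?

In-order visits the left subtree, then the node, then the right subtree.
At daisy: no left child.
Visit daisy.
At daisy: go right to lily.
  At lily: go left to fern.
    At fern: no left child.
    Visit fern.
    At fern: go right to moss.
      At moss: go left to sage.
        At sage: no left child.
        Visit sage.
        At sage: go right to ivy.
          ivy is a leaf — visit ivy.
      Visit moss.
      At moss: no right child.
  Visit lily.
  At lily: go right to lime.
    At lime: go left to hop.
      At hop: no left child.
      Visit hop.
      At hop: go right to fig.
        At fig: go left to pear.
          pear is a leaf — visit pear.
        Visit fig.
        At fig: no right child.
    Visit lime.
    At lime: go right to mint.
      At mint: no left child.
      Visit mint.
      At mint: go right to yew.
        yew is a leaf — visit yew.
Full in-order sequence: daisy, fern, sage, ivy, moss, lily, hop, pear, fig, lime, mint, yew.

hop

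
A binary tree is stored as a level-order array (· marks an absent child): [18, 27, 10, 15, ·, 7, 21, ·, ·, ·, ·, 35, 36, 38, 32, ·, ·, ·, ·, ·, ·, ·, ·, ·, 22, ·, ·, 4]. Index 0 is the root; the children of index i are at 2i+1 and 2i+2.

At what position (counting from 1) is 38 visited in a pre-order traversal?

Pre-order visits the node, then its left subtree, then its right subtree.
Visit 18.
At 18: go left to 27.
  Visit 27.
  At 27: go left to 15.
    15 is a leaf — visit 15.
  At 27: no right child.
At 18: go right to 10.
  Visit 10.
  At 10: go left to 7.
    Visit 7.
    At 7: go left to 35.
      Visit 35.
      At 35: no left child.
      At 35: go right to 22.
        22 is a leaf — visit 22.
    At 7: go right to 36.
      36 is a leaf — visit 36.
  At 10: go right to 21.
    Visit 21.
    At 21: go left to 38.
      Visit 38.
      At 38: go left to 4.
        4 is a leaf — visit 4.
      At 38: no right child.
    At 21: go right to 32.
      32 is a leaf — visit 32.
Full pre-order sequence: 18, 27, 15, 10, 7, 35, 22, 36, 21, 38, 4, 32.

10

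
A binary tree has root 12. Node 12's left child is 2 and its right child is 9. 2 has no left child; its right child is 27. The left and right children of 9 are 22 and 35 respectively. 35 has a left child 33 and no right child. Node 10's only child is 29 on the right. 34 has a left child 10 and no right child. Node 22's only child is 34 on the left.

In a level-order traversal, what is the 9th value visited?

Level-order visits nodes level by level from the root, left to right within each level.
Level 0: 12
Level 1: 2, 9
Level 2: 27, 22, 35
Level 3: 34, 33
Level 4: 10
Level 5: 29
Full level-order sequence: 12, 2, 9, 27, 22, 35, 34, 33, 10, 29.

10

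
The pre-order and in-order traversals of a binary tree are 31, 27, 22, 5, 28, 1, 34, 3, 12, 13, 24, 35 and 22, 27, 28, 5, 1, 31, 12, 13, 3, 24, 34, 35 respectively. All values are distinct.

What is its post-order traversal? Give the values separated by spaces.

22 28 1 5 27 13 12 24 3 35 34 31

The first element of pre-order is the root; it splits in-order into left and right subtrees.
Root 31: left subtree has 5 nodes {22, 27, 28, 5, 1}, right has 6 {12, 13, 3, 24, 34, 35}.
  Root 27: left subtree has 1 node {22}, right has 3 {28, 5, 1}.
    Root 5: left subtree has 1 node {28}, right has 1 {1}.
  Root 34: left subtree has 4 nodes {12, 13, 3, 24}, right has 1 {35}.
    Root 3: left subtree has 2 nodes {12, 13}, right has 1 {24}.
      Root 12: left subtree has 0 nodes { }, right has 1 {13}.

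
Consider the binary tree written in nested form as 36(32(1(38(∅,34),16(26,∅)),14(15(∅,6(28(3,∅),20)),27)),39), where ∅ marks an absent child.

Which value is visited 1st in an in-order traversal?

38

In-order visits the left subtree, then the node, then the right subtree.
At 36: go left to 32.
  At 32: go left to 1.
    At 1: go left to 38.
      At 38: no left child.
      Visit 38.
      At 38: go right to 34.
        34 is a leaf — visit 34.
    Visit 1.
    At 1: go right to 16.
      At 16: go left to 26.
        26 is a leaf — visit 26.
      Visit 16.
      At 16: no right child.
  Visit 32.
  At 32: go right to 14.
    At 14: go left to 15.
      At 15: no left child.
      Visit 15.
      At 15: go right to 6.
        At 6: go left to 28.
          At 28: go left to 3.
            3 is a leaf — visit 3.
          Visit 28.
          At 28: no right child.
        Visit 6.
        At 6: go right to 20.
          20 is a leaf — visit 20.
    Visit 14.
    At 14: go right to 27.
      27 is a leaf — visit 27.
Visit 36.
At 36: go right to 39.
  39 is a leaf — visit 39.
Full in-order sequence: 38, 34, 1, 26, 16, 32, 15, 3, 28, 6, 20, 14, 27, 36, 39.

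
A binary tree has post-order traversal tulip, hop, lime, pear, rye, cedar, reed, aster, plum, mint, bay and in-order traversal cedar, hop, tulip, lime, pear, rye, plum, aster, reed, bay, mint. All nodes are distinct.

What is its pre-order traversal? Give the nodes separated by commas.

bay, plum, cedar, rye, pear, lime, hop, tulip, aster, reed, mint

The last element of post-order is the root; it splits in-order into left and right subtrees.
Root bay: left subtree has 9 nodes {cedar, hop, tulip, lime, pear, rye, plum, aster, reed}, right has 1 {mint}.
  Root plum: left subtree has 6 nodes {cedar, hop, tulip, lime, pear, rye}, right has 2 {aster, reed}.
    Root cedar: left subtree has 0 nodes { }, right has 5 {hop, tulip, lime, pear, rye}.
      Root rye: left subtree has 4 nodes {hop, tulip, lime, pear}, right has 0 { }.
        Root pear: left subtree has 3 nodes {hop, tulip, lime}, right has 0 { }.
          Root lime: left subtree has 2 nodes {hop, tulip}, right has 0 { }.
            Root hop: left subtree has 0 nodes { }, right has 1 {tulip}.
    Root aster: left subtree has 0 nodes { }, right has 1 {reed}.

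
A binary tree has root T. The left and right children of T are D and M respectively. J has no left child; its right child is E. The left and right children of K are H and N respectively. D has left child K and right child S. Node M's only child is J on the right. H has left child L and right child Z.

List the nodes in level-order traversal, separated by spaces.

Level-order visits nodes level by level from the root, left to right within each level.
Level 0: T
Level 1: D, M
Level 2: K, S, J
Level 3: H, N, E
Level 4: L, Z

T D M K S J H N E L Z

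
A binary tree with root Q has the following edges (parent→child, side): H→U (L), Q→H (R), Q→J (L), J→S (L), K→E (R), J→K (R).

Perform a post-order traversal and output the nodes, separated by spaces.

S E K J U H Q

Post-order visits the left subtree, then the right subtree, then the node.
At Q: go left to J.
  At J: go left to S.
    S is a leaf — visit S.
  At J: go right to K.
    At K: no left child.
    At K: go right to E.
      E is a leaf — visit E.
    Visit K.
  Visit J.
At Q: go right to H.
  At H: go left to U.
    U is a leaf — visit U.
  At H: no right child.
  Visit H.
Visit Q.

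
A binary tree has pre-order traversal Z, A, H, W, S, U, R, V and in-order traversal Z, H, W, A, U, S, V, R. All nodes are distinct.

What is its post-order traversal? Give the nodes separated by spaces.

W H U V R S A Z

The first element of pre-order is the root; it splits in-order into left and right subtrees.
Root Z: left subtree has 0 nodes { }, right has 7 {H, W, A, U, S, V, R}.
  Root A: left subtree has 2 nodes {H, W}, right has 4 {U, S, V, R}.
    Root H: left subtree has 0 nodes { }, right has 1 {W}.
    Root S: left subtree has 1 node {U}, right has 2 {V, R}.
      Root R: left subtree has 1 node {V}, right has 0 { }.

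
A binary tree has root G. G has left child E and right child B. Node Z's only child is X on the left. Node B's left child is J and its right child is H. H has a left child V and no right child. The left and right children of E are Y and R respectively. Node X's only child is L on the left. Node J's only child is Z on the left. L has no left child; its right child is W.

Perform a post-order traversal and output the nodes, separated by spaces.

Y R E W L X Z J V H B G

Post-order visits the left subtree, then the right subtree, then the node.
At G: go left to E.
  At E: go left to Y.
    Y is a leaf — visit Y.
  At E: go right to R.
    R is a leaf — visit R.
  Visit E.
At G: go right to B.
  At B: go left to J.
    At J: go left to Z.
      At Z: go left to X.
        At X: go left to L.
          At L: no left child.
          At L: go right to W.
            W is a leaf — visit W.
          Visit L.
        At X: no right child.
        Visit X.
      At Z: no right child.
      Visit Z.
    At J: no right child.
    Visit J.
  At B: go right to H.
    At H: go left to V.
      V is a leaf — visit V.
    At H: no right child.
    Visit H.
  Visit B.
Visit G.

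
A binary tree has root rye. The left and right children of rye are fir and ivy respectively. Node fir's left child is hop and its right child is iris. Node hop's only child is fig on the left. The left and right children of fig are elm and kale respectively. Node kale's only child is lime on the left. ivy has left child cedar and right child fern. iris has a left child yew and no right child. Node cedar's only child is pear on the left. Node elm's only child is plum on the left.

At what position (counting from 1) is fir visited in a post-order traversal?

9

Post-order visits the left subtree, then the right subtree, then the node.
At rye: go left to fir.
  At fir: go left to hop.
    At hop: go left to fig.
      At fig: go left to elm.
        At elm: go left to plum.
          plum is a leaf — visit plum.
        At elm: no right child.
        Visit elm.
      At fig: go right to kale.
        At kale: go left to lime.
          lime is a leaf — visit lime.
        At kale: no right child.
        Visit kale.
      Visit fig.
    At hop: no right child.
    Visit hop.
  At fir: go right to iris.
    At iris: go left to yew.
      yew is a leaf — visit yew.
    At iris: no right child.
    Visit iris.
  Visit fir.
At rye: go right to ivy.
  At ivy: go left to cedar.
    At cedar: go left to pear.
      pear is a leaf — visit pear.
    At cedar: no right child.
    Visit cedar.
  At ivy: go right to fern.
    fern is a leaf — visit fern.
  Visit ivy.
Visit rye.
Full post-order sequence: plum, elm, lime, kale, fig, hop, yew, iris, fir, pear, cedar, fern, ivy, rye.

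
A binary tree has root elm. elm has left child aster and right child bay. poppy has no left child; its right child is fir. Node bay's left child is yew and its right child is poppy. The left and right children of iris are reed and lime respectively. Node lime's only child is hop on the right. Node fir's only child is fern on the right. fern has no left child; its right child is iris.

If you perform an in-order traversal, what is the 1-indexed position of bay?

In-order visits the left subtree, then the node, then the right subtree.
At elm: go left to aster.
  aster is a leaf — visit aster.
Visit elm.
At elm: go right to bay.
  At bay: go left to yew.
    yew is a leaf — visit yew.
  Visit bay.
  At bay: go right to poppy.
    At poppy: no left child.
    Visit poppy.
    At poppy: go right to fir.
      At fir: no left child.
      Visit fir.
      At fir: go right to fern.
        At fern: no left child.
        Visit fern.
        At fern: go right to iris.
          At iris: go left to reed.
            reed is a leaf — visit reed.
          Visit iris.
          At iris: go right to lime.
            At lime: no left child.
            Visit lime.
            At lime: go right to hop.
              hop is a leaf — visit hop.
Full in-order sequence: aster, elm, yew, bay, poppy, fir, fern, reed, iris, lime, hop.

4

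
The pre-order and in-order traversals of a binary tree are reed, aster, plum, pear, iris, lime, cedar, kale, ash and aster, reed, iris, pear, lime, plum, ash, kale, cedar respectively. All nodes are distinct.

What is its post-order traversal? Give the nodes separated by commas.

The first element of pre-order is the root; it splits in-order into left and right subtrees.
Root reed: left subtree has 1 node {aster}, right has 7 {iris, pear, lime, plum, ash, kale, cedar}.
  Root plum: left subtree has 3 nodes {iris, pear, lime}, right has 3 {ash, kale, cedar}.
    Root pear: left subtree has 1 node {iris}, right has 1 {lime}.
    Root cedar: left subtree has 2 nodes {ash, kale}, right has 0 { }.
      Root kale: left subtree has 1 node {ash}, right has 0 { }.

aster, iris, lime, pear, ash, kale, cedar, plum, reed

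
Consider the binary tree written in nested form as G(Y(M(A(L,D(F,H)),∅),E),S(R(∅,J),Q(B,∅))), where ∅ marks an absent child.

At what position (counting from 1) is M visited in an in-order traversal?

In-order visits the left subtree, then the node, then the right subtree.
At G: go left to Y.
  At Y: go left to M.
    At M: go left to A.
      At A: go left to L.
        L is a leaf — visit L.
      Visit A.
      At A: go right to D.
        At D: go left to F.
          F is a leaf — visit F.
        Visit D.
        At D: go right to H.
          H is a leaf — visit H.
    Visit M.
    At M: no right child.
  Visit Y.
  At Y: go right to E.
    E is a leaf — visit E.
Visit G.
At G: go right to S.
  At S: go left to R.
    At R: no left child.
    Visit R.
    At R: go right to J.
      J is a leaf — visit J.
  Visit S.
  At S: go right to Q.
    At Q: go left to B.
      B is a leaf — visit B.
    Visit Q.
    At Q: no right child.
Full in-order sequence: L, A, F, D, H, M, Y, E, G, R, J, S, B, Q.

6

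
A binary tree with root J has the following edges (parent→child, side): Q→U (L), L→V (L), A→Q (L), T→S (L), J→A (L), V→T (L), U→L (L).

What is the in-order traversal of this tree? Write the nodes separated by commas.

In-order visits the left subtree, then the node, then the right subtree.
At J: go left to A.
  At A: go left to Q.
    At Q: go left to U.
      At U: go left to L.
        At L: go left to V.
          At V: go left to T.
            At T: go left to S.
              S is a leaf — visit S.
            Visit T.
            At T: no right child.
          Visit V.
          At V: no right child.
        Visit L.
        At L: no right child.
      Visit U.
      At U: no right child.
    Visit Q.
    At Q: no right child.
  Visit A.
  At A: no right child.
Visit J.
At J: no right child.

S, T, V, L, U, Q, A, J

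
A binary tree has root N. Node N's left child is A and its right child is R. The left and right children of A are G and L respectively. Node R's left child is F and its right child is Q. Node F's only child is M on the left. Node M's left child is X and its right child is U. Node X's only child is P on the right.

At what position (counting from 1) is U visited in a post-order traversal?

Post-order visits the left subtree, then the right subtree, then the node.
At N: go left to A.
  At A: go left to G.
    G is a leaf — visit G.
  At A: go right to L.
    L is a leaf — visit L.
  Visit A.
At N: go right to R.
  At R: go left to F.
    At F: go left to M.
      At M: go left to X.
        At X: no left child.
        At X: go right to P.
          P is a leaf — visit P.
        Visit X.
      At M: go right to U.
        U is a leaf — visit U.
      Visit M.
    At F: no right child.
    Visit F.
  At R: go right to Q.
    Q is a leaf — visit Q.
  Visit R.
Visit N.
Full post-order sequence: G, L, A, P, X, U, M, F, Q, R, N.

6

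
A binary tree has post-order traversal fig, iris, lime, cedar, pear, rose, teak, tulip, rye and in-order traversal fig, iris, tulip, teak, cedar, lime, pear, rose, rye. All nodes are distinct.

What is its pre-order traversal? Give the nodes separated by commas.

rye, tulip, iris, fig, teak, rose, pear, cedar, lime

The last element of post-order is the root; it splits in-order into left and right subtrees.
Root rye: left subtree has 8 nodes {fig, iris, tulip, teak, cedar, lime, pear, rose}, right has 0 { }.
  Root tulip: left subtree has 2 nodes {fig, iris}, right has 5 {teak, cedar, lime, pear, rose}.
    Root iris: left subtree has 1 node {fig}, right has 0 { }.
    Root teak: left subtree has 0 nodes { }, right has 4 {cedar, lime, pear, rose}.
      Root rose: left subtree has 3 nodes {cedar, lime, pear}, right has 0 { }.
        Root pear: left subtree has 2 nodes {cedar, lime}, right has 0 { }.
          Root cedar: left subtree has 0 nodes { }, right has 1 {lime}.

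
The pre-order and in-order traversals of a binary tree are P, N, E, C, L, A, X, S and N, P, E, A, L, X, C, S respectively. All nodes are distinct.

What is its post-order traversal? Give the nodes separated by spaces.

N A X L S C E P

The first element of pre-order is the root; it splits in-order into left and right subtrees.
Root P: left subtree has 1 node {N}, right has 6 {E, A, L, X, C, S}.
  Root E: left subtree has 0 nodes { }, right has 5 {A, L, X, C, S}.
    Root C: left subtree has 3 nodes {A, L, X}, right has 1 {S}.
      Root L: left subtree has 1 node {A}, right has 1 {X}.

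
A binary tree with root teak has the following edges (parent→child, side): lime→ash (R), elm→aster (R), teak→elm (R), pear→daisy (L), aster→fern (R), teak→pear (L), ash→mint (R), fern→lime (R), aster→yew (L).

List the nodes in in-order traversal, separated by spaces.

daisy pear teak elm yew aster fern lime ash mint

In-order visits the left subtree, then the node, then the right subtree.
At teak: go left to pear.
  At pear: go left to daisy.
    daisy is a leaf — visit daisy.
  Visit pear.
  At pear: no right child.
Visit teak.
At teak: go right to elm.
  At elm: no left child.
  Visit elm.
  At elm: go right to aster.
    At aster: go left to yew.
      yew is a leaf — visit yew.
    Visit aster.
    At aster: go right to fern.
      At fern: no left child.
      Visit fern.
      At fern: go right to lime.
        At lime: no left child.
        Visit lime.
        At lime: go right to ash.
          At ash: no left child.
          Visit ash.
          At ash: go right to mint.
            mint is a leaf — visit mint.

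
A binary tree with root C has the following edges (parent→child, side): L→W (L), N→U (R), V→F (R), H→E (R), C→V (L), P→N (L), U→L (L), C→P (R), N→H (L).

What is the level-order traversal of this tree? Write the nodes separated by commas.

Level-order visits nodes level by level from the root, left to right within each level.
Level 0: C
Level 1: V, P
Level 2: F, N
Level 3: H, U
Level 4: E, L
Level 5: W

C, V, P, F, N, H, U, E, L, W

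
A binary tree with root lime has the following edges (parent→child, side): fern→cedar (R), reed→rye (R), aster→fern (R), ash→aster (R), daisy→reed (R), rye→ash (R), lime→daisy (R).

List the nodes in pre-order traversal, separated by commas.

Pre-order visits the node, then its left subtree, then its right subtree.
Visit lime.
At lime: no left child.
At lime: go right to daisy.
  Visit daisy.
  At daisy: no left child.
  At daisy: go right to reed.
    Visit reed.
    At reed: no left child.
    At reed: go right to rye.
      Visit rye.
      At rye: no left child.
      At rye: go right to ash.
        Visit ash.
        At ash: no left child.
        At ash: go right to aster.
          Visit aster.
          At aster: no left child.
          At aster: go right to fern.
            Visit fern.
            At fern: no left child.
            At fern: go right to cedar.
              cedar is a leaf — visit cedar.

lime, daisy, reed, rye, ash, aster, fern, cedar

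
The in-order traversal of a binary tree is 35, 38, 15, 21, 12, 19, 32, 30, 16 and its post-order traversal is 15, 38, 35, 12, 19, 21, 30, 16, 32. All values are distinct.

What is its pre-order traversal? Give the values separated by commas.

32, 21, 35, 38, 15, 19, 12, 16, 30

The last element of post-order is the root; it splits in-order into left and right subtrees.
Root 32: left subtree has 6 nodes {35, 38, 15, 21, 12, 19}, right has 2 {30, 16}.
  Root 21: left subtree has 3 nodes {35, 38, 15}, right has 2 {12, 19}.
    Root 35: left subtree has 0 nodes { }, right has 2 {38, 15}.
      Root 38: left subtree has 0 nodes { }, right has 1 {15}.
    Root 19: left subtree has 1 node {12}, right has 0 { }.
  Root 16: left subtree has 1 node {30}, right has 0 { }.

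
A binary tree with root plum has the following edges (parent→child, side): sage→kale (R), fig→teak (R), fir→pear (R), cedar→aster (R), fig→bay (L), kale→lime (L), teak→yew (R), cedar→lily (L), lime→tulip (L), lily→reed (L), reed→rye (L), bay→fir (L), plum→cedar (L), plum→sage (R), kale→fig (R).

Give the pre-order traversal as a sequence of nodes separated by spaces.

Pre-order visits the node, then its left subtree, then its right subtree.
Visit plum.
At plum: go left to cedar.
  Visit cedar.
  At cedar: go left to lily.
    Visit lily.
    At lily: go left to reed.
      Visit reed.
      At reed: go left to rye.
        rye is a leaf — visit rye.
      At reed: no right child.
    At lily: no right child.
  At cedar: go right to aster.
    aster is a leaf — visit aster.
At plum: go right to sage.
  Visit sage.
  At sage: no left child.
  At sage: go right to kale.
    Visit kale.
    At kale: go left to lime.
      Visit lime.
      At lime: go left to tulip.
        tulip is a leaf — visit tulip.
      At lime: no right child.
    At kale: go right to fig.
      Visit fig.
      At fig: go left to bay.
        Visit bay.
        At bay: go left to fir.
          Visit fir.
          At fir: no left child.
          At fir: go right to pear.
            pear is a leaf — visit pear.
        At bay: no right child.
      At fig: go right to teak.
        Visit teak.
        At teak: no left child.
        At teak: go right to yew.
          yew is a leaf — visit yew.

plum cedar lily reed rye aster sage kale lime tulip fig bay fir pear teak yew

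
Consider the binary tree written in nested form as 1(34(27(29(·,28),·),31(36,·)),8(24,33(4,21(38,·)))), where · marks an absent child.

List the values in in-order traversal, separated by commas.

In-order visits the left subtree, then the node, then the right subtree.
At 1: go left to 34.
  At 34: go left to 27.
    At 27: go left to 29.
      At 29: no left child.
      Visit 29.
      At 29: go right to 28.
        28 is a leaf — visit 28.
    Visit 27.
    At 27: no right child.
  Visit 34.
  At 34: go right to 31.
    At 31: go left to 36.
      36 is a leaf — visit 36.
    Visit 31.
    At 31: no right child.
Visit 1.
At 1: go right to 8.
  At 8: go left to 24.
    24 is a leaf — visit 24.
  Visit 8.
  At 8: go right to 33.
    At 33: go left to 4.
      4 is a leaf — visit 4.
    Visit 33.
    At 33: go right to 21.
      At 21: go left to 38.
        38 is a leaf — visit 38.
      Visit 21.
      At 21: no right child.

29, 28, 27, 34, 36, 31, 1, 24, 8, 4, 33, 38, 21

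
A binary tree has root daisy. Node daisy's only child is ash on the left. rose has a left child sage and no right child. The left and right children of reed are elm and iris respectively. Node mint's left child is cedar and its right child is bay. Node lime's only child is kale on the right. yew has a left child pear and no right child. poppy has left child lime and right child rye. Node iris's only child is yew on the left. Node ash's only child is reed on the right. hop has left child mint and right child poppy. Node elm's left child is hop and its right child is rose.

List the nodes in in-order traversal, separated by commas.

In-order visits the left subtree, then the node, then the right subtree.
At daisy: go left to ash.
  At ash: no left child.
  Visit ash.
  At ash: go right to reed.
    At reed: go left to elm.
      At elm: go left to hop.
        At hop: go left to mint.
          At mint: go left to cedar.
            cedar is a leaf — visit cedar.
          Visit mint.
          At mint: go right to bay.
            bay is a leaf — visit bay.
        Visit hop.
        At hop: go right to poppy.
          At poppy: go left to lime.
            At lime: no left child.
            Visit lime.
            At lime: go right to kale.
              kale is a leaf — visit kale.
          Visit poppy.
          At poppy: go right to rye.
            rye is a leaf — visit rye.
      Visit elm.
      At elm: go right to rose.
        At rose: go left to sage.
          sage is a leaf — visit sage.
        Visit rose.
        At rose: no right child.
    Visit reed.
    At reed: go right to iris.
      At iris: go left to yew.
        At yew: go left to pear.
          pear is a leaf — visit pear.
        Visit yew.
        At yew: no right child.
      Visit iris.
      At iris: no right child.
Visit daisy.
At daisy: no right child.

ash, cedar, mint, bay, hop, lime, kale, poppy, rye, elm, sage, rose, reed, pear, yew, iris, daisy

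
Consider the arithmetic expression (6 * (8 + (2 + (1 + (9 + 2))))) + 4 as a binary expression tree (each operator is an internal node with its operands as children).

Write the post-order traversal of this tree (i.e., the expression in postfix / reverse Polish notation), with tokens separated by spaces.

6 8 2 1 9 2 + + + + * 4 +

Post-order on an expression tree gives postfix notation: for each operator, emit left operand, right operand, then the operator.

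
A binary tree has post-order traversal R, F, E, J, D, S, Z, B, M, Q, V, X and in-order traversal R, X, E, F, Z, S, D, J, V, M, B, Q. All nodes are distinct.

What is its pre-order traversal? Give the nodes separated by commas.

X, R, V, Z, E, F, S, D, J, Q, M, B

The last element of post-order is the root; it splits in-order into left and right subtrees.
Root X: left subtree has 1 node {R}, right has 10 {E, F, Z, S, D, J, V, M, B, Q}.
  Root V: left subtree has 6 nodes {E, F, Z, S, D, J}, right has 3 {M, B, Q}.
    Root Z: left subtree has 2 nodes {E, F}, right has 3 {S, D, J}.
      Root E: left subtree has 0 nodes { }, right has 1 {F}.
      Root S: left subtree has 0 nodes { }, right has 2 {D, J}.
        Root D: left subtree has 0 nodes { }, right has 1 {J}.
    Root Q: left subtree has 2 nodes {M, B}, right has 0 { }.
      Root M: left subtree has 0 nodes { }, right has 1 {B}.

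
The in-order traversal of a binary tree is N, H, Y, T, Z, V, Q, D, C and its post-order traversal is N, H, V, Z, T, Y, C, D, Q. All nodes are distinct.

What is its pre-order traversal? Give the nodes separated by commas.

Q, Y, H, N, T, Z, V, D, C

The last element of post-order is the root; it splits in-order into left and right subtrees.
Root Q: left subtree has 6 nodes {N, H, Y, T, Z, V}, right has 2 {D, C}.
  Root Y: left subtree has 2 nodes {N, H}, right has 3 {T, Z, V}.
    Root H: left subtree has 1 node {N}, right has 0 { }.
    Root T: left subtree has 0 nodes { }, right has 2 {Z, V}.
      Root Z: left subtree has 0 nodes { }, right has 1 {V}.
  Root D: left subtree has 0 nodes { }, right has 1 {C}.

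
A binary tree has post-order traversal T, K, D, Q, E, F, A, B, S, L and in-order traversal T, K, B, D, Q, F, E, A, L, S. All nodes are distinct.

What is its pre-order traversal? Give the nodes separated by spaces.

The last element of post-order is the root; it splits in-order into left and right subtrees.
Root L: left subtree has 8 nodes {T, K, B, D, Q, F, E, A}, right has 1 {S}.
  Root B: left subtree has 2 nodes {T, K}, right has 5 {D, Q, F, E, A}.
    Root K: left subtree has 1 node {T}, right has 0 { }.
    Root A: left subtree has 4 nodes {D, Q, F, E}, right has 0 { }.
      Root F: left subtree has 2 nodes {D, Q}, right has 1 {E}.
        Root Q: left subtree has 1 node {D}, right has 0 { }.

L B K T A F Q D E S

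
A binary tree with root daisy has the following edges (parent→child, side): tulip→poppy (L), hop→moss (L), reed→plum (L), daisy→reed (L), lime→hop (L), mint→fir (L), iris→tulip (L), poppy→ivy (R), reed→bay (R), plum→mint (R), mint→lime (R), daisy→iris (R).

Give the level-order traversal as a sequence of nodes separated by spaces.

daisy reed iris plum bay tulip mint poppy fir lime ivy hop moss

Level-order visits nodes level by level from the root, left to right within each level.
Level 0: daisy
Level 1: reed, iris
Level 2: plum, bay, tulip
Level 3: mint, poppy
Level 4: fir, lime, ivy
Level 5: hop
Level 6: moss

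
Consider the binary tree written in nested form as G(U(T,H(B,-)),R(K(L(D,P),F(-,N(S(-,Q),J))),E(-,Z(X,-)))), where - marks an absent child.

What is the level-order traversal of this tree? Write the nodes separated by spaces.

G U R T H K E B L F Z D P N X S J Q

Level-order visits nodes level by level from the root, left to right within each level.
Level 0: G
Level 1: U, R
Level 2: T, H, K, E
Level 3: B, L, F, Z
Level 4: D, P, N, X
Level 5: S, J
Level 6: Q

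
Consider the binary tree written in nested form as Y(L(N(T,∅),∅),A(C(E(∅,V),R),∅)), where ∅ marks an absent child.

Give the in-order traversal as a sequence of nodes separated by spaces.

T N L Y E V C R A

In-order visits the left subtree, then the node, then the right subtree.
At Y: go left to L.
  At L: go left to N.
    At N: go left to T.
      T is a leaf — visit T.
    Visit N.
    At N: no right child.
  Visit L.
  At L: no right child.
Visit Y.
At Y: go right to A.
  At A: go left to C.
    At C: go left to E.
      At E: no left child.
      Visit E.
      At E: go right to V.
        V is a leaf — visit V.
    Visit C.
    At C: go right to R.
      R is a leaf — visit R.
  Visit A.
  At A: no right child.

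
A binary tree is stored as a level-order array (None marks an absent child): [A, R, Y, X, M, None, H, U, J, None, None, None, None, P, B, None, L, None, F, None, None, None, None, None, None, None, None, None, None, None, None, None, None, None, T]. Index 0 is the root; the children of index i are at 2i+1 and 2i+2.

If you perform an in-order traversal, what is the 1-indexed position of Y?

10

In-order visits the left subtree, then the node, then the right subtree.
At A: go left to R.
  At R: go left to X.
    At X: go left to U.
      At U: no left child.
      Visit U.
      At U: go right to L.
        At L: no left child.
        Visit L.
        At L: go right to T.
          T is a leaf — visit T.
    Visit X.
    At X: go right to J.
      At J: no left child.
      Visit J.
      At J: go right to F.
        F is a leaf — visit F.
  Visit R.
  At R: go right to M.
    M is a leaf — visit M.
Visit A.
At A: go right to Y.
  At Y: no left child.
  Visit Y.
  At Y: go right to H.
    At H: go left to P.
      P is a leaf — visit P.
    Visit H.
    At H: go right to B.
      B is a leaf — visit B.
Full in-order sequence: U, L, T, X, J, F, R, M, A, Y, P, H, B.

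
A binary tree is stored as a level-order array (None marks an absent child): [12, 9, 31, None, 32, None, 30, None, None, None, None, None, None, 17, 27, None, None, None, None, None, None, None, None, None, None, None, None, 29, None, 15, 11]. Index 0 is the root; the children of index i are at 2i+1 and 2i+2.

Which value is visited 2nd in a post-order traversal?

Post-order visits the left subtree, then the right subtree, then the node.
At 12: go left to 9.
  At 9: no left child.
  At 9: go right to 32.
    32 is a leaf — visit 32.
  Visit 9.
At 12: go right to 31.
  At 31: no left child.
  At 31: go right to 30.
    At 30: go left to 17.
      At 17: go left to 29.
        29 is a leaf — visit 29.
      At 17: no right child.
      Visit 17.
    At 30: go right to 27.
      At 27: go left to 15.
        15 is a leaf — visit 15.
      At 27: go right to 11.
        11 is a leaf — visit 11.
      Visit 27.
    Visit 30.
  Visit 31.
Visit 12.
Full post-order sequence: 32, 9, 29, 17, 15, 11, 27, 30, 31, 12.

9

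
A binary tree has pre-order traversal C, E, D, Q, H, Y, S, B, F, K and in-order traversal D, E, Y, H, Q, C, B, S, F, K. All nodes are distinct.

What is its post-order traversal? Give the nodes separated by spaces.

The first element of pre-order is the root; it splits in-order into left and right subtrees.
Root C: left subtree has 5 nodes {D, E, Y, H, Q}, right has 4 {B, S, F, K}.
  Root E: left subtree has 1 node {D}, right has 3 {Y, H, Q}.
    Root Q: left subtree has 2 nodes {Y, H}, right has 0 { }.
      Root H: left subtree has 1 node {Y}, right has 0 { }.
  Root S: left subtree has 1 node {B}, right has 2 {F, K}.
    Root F: left subtree has 0 nodes { }, right has 1 {K}.

D Y H Q E B K F S C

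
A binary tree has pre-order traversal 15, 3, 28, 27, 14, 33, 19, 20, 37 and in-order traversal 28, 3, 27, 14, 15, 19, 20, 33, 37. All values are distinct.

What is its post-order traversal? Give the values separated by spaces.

28 14 27 3 20 19 37 33 15

The first element of pre-order is the root; it splits in-order into left and right subtrees.
Root 15: left subtree has 4 nodes {28, 3, 27, 14}, right has 4 {19, 20, 33, 37}.
  Root 3: left subtree has 1 node {28}, right has 2 {27, 14}.
    Root 27: left subtree has 0 nodes { }, right has 1 {14}.
  Root 33: left subtree has 2 nodes {19, 20}, right has 1 {37}.
    Root 19: left subtree has 0 nodes { }, right has 1 {20}.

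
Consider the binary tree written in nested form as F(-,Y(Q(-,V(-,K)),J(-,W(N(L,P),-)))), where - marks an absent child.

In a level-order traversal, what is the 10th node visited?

P

Level-order visits nodes level by level from the root, left to right within each level.
Level 0: F
Level 1: Y
Level 2: Q, J
Level 3: V, W
Level 4: K, N
Level 5: L, P
Full level-order sequence: F, Y, Q, J, V, W, K, N, L, P.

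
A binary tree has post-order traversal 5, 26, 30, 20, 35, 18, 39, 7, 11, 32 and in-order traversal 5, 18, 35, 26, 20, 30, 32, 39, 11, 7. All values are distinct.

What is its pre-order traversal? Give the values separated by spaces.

32 18 5 35 20 26 30 11 39 7

The last element of post-order is the root; it splits in-order into left and right subtrees.
Root 32: left subtree has 6 nodes {5, 18, 35, 26, 20, 30}, right has 3 {39, 11, 7}.
  Root 18: left subtree has 1 node {5}, right has 4 {35, 26, 20, 30}.
    Root 35: left subtree has 0 nodes { }, right has 3 {26, 20, 30}.
      Root 20: left subtree has 1 node {26}, right has 1 {30}.
  Root 11: left subtree has 1 node {39}, right has 1 {7}.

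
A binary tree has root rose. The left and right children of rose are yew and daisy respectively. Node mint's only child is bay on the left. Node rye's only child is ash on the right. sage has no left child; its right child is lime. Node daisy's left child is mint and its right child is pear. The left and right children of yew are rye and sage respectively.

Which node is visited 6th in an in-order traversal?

In-order visits the left subtree, then the node, then the right subtree.
At rose: go left to yew.
  At yew: go left to rye.
    At rye: no left child.
    Visit rye.
    At rye: go right to ash.
      ash is a leaf — visit ash.
  Visit yew.
  At yew: go right to sage.
    At sage: no left child.
    Visit sage.
    At sage: go right to lime.
      lime is a leaf — visit lime.
Visit rose.
At rose: go right to daisy.
  At daisy: go left to mint.
    At mint: go left to bay.
      bay is a leaf — visit bay.
    Visit mint.
    At mint: no right child.
  Visit daisy.
  At daisy: go right to pear.
    pear is a leaf — visit pear.
Full in-order sequence: rye, ash, yew, sage, lime, rose, bay, mint, daisy, pear.

rose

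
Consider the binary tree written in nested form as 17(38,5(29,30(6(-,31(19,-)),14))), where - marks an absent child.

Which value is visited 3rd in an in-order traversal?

29

In-order visits the left subtree, then the node, then the right subtree.
At 17: go left to 38.
  38 is a leaf — visit 38.
Visit 17.
At 17: go right to 5.
  At 5: go left to 29.
    29 is a leaf — visit 29.
  Visit 5.
  At 5: go right to 30.
    At 30: go left to 6.
      At 6: no left child.
      Visit 6.
      At 6: go right to 31.
        At 31: go left to 19.
          19 is a leaf — visit 19.
        Visit 31.
        At 31: no right child.
    Visit 30.
    At 30: go right to 14.
      14 is a leaf — visit 14.
Full in-order sequence: 38, 17, 29, 5, 6, 19, 31, 30, 14.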